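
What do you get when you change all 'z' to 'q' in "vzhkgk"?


Input string: 'vzhkgk'
Operation: replace 'z' with 'q'
Positions of 'z': 1
After replacement: vqhkgk


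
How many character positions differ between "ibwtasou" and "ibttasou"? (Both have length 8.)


String 1: 'ibwtasou'
String 2: 'ibttasou'
Compare each position: pos 0: 'i'=='i', pos 1: 'b'=='b', pos 2: 'w'!='t', pos 3: 't'=='t', pos 4: 'a'=='a', pos 5: 's'=='s', pos 6: 'o'=='o', pos 7: 'u'=='u'
Differing positions: 1
Hamming distance: 1


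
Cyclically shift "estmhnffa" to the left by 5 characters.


Input: 'estmhnffa', shift = 5
Operation: split at index 5 and swap parts
Front part s[0:5] = 'estmh'
Back part s[5:] = 'nffa'
Rotated = back + front = 'nffa' + 'estmh'
Result: nffaestmh


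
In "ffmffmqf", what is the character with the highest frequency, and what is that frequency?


Input: 'ffmffmqf'
Operation: tally each character
Counts: 'f':5, 'm':2, 'q':1
Maximum: 'f' appears 5 times


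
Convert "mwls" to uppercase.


Input string: 'mwls'
Operation: convert each letter to uppercase
Mapping: 'm'->'M', 'w'->'W', 'l'->'L', 's'->'S'
Result: MWLS


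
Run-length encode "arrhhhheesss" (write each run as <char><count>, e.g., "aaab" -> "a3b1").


Input: 'arrhhhheesss'
Operation: identify consecutive runs
Runs: 'a' -> a1, 'rr' -> r2, 'hhhh' -> h4, 'ee' -> e2, 'sss' -> s3
Encoded: a1r2h4e2s3


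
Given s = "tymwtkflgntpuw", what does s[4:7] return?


Input string: 'tymwtkflgntpuw'
Operation: slice [4:7]
Extract characters: s[4]='t', s[5]='k', s[6]='f'
Result: tkf


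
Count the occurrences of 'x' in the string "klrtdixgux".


Input string: 'klrtdixgux'
Target character: 'x'
Scan each position: s[6]='x', s[9]='x'
Matches found at indices: 6, 9
Total: 2


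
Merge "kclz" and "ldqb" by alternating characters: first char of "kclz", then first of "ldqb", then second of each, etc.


String 1: 'kclz'
String 2: 'ldqb'
Operation: alternate characters
Pairs: 'k'+'l', 'c'+'d', 'l'+'q', 'z'+'b'
Result: klcdlqzb


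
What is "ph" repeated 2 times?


Input string: 'ph'
Operation: repeat 2 times
Concatenation: 'ph' + 'ph'
Result: phph


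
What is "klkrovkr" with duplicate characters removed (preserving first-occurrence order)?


Input: 'klkrovkr'
Operation: keep first occurrence of each character
Scan: s[0]='k' new -> keep; s[1]='l' new -> keep; s[2]='k' seen -> skip; s[3]='r' new -> keep; s[4]='o' new -> keep; s[5]='v' new -> keep; s[6]='k' seen -> skip; s[7]='r' seen -> skip
Result: klrov


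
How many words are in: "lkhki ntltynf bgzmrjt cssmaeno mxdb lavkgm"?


Input string: 'lkhki ntltynf bgzmrjt cssmaeno mxdb lavkgm'
Operation: split by spaces
Words found: 'lkhki', 'ntltynf', 'bgzmrjt', 'cssmaeno', 'mxdb', 'lavkgm'
Word count: 6


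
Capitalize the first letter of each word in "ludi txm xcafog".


Input string: 'ludi txm xcafog'
Operation: capitalize first letter of each word
Word transformations: 'ludi'->'Ludi', 'txm'->'Txm', 'xcafog'->'Xcafog'
Result: Ludi Txm Xcafog


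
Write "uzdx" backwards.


Input string: 'uzdx'
Operation: reverse character order
Original order: 'u' -> 'z' -> 'd' -> 'x'
Reversed order: 'x' -> 'd' -> 'z' -> 'u'
Result: xdzu


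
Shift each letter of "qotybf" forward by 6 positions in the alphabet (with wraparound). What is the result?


Input: 'qotybf', shift = 6
Operation: for each letter, (position + 6) mod 26
Mapping: 'q'(16+6=22)->'w', 'o'(14+6=20)->'u', 't'(19+6=25)->'z', 'y'(24+6=30, 30 mod 26=4)->'e', 'b'(1+6=7)->'h', 'f'(5+6=11)->'l'
Result: wuzehl


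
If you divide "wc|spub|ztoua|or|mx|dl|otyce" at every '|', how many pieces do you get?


Input string: 'wc|spub|ztoua|or|mx|dl|otyce'
Delimiter: '|'
Split result: 'wc', 'spub', 'ztoua', 'or', 'mx', 'dl', 'otyce'
Number of parts: 7


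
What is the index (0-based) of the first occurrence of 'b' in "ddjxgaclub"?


Input string: 'ddjxgaclub'
Target: 'b'
Scanning left to right: s[0]='d', s[1]='d', s[2]='j', s[3]='x', s[4]='g', s[5]='a', s[6]='c', s[7]='l', s[8]='u', s[9]='b'
First match at index: 9


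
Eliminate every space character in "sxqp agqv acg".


Input string: 'sxqp agqv acg'
Operation: remove all spaces
Words: 'sxqp', 'agqv', 'acg'
Join without spaces: sxqpagqvacg


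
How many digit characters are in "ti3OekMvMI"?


Input string: 'ti3OekMvMI'
Operation: count digit characters (0-9)
Scan: 't', 'i', '3'(digit), 'O', 'e', 'k', 'M', 'v', 'M', 'I'
Digits found: 1
Result: 1


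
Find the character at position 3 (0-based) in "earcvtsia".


Input string: 'earcvtsia'
Operation: get character at index 3
Index mapping: s[0]='e', s[1]='a', s[2]='r', s[3]='c'
Result: 'c'


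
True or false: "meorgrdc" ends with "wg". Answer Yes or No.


Input string: 'meorgrdc'
Suffix to check: 'wg'
Last 2 characters of input: 'dc'
Match: False
Result: No


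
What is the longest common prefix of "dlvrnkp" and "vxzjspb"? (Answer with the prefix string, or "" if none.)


String 1: 'dlvrnkp'
String 2: 'vxzjspb'
Compare position by position:
pos 0: 'd' vs 'v' differ -> stop
Longest common prefix: "" (length 0)


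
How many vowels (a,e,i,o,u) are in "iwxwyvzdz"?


Input string: 'iwxwyvzdz'
Operation: count vowels (a, e, i, o, u)
Scan: s[0]='i' (vowel), s[1]='w', s[2]='x', s[3]='w', s[4]='y', s[5]='v', s[6]='z', s[7]='d', s[8]='z'
Vowels found: 1
Result: 1


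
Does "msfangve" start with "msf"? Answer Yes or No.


Input string: 'msfangve'
Prefix to check: 'msf'
First 3 characters of input: 'msf'
Match: True
Result: Yes


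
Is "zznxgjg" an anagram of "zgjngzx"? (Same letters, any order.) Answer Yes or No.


String 1: 'zgjngzx' -> sorted: 'ggjnxzz'
String 2: 'zznxgjg' -> sorted: 'ggjnxzz'
Compare sorted forms: 'ggjnxzz' == 'ggjnxzz'
Anagram: Yes


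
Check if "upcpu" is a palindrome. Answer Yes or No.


Input string: 'upcpu'
Reversed: 'upcpu'
Compare pairs: s[0]='u' vs s[4]='u' (match), s[1]='p' vs s[3]='p' (match)
Palindrome: Yes


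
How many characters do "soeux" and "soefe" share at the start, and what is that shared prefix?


String 1: 'soeux'
String 2: 'soefe'
Compare position by position:
pos 0: 's' vs 's' match
pos 1: 'o' vs 'o' match
pos 2: 'e' vs 'e' match
pos 3: 'u' vs 'f' differ -> stop
Longest common prefix: "soe" (length 3)


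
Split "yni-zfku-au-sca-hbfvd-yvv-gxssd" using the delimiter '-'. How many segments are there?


Input string: 'yni-zfku-au-sca-hbfvd-yvv-gxssd'
Delimiter: '-'
Split result: 'yni', 'zfku', 'au', 'sca', 'hbfvd', 'yvv', 'gxssd'
Number of parts: 7


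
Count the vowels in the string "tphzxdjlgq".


Input string: 'tphzxdjlgq'
Operation: count vowels (a, e, i, o, u)
Scan: s[0]='t', s[1]='p', s[2]='h', s[3]='z', s[4]='x', s[5]='d', s[6]='j', s[7]='l', s[8]='g', s[9]='q'
Vowels found: 0
Result: 0


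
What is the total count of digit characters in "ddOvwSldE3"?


Input string: 'ddOvwSldE3'
Operation: count digit characters (0-9)
Scan: 'd', 'd', 'O', 'v', 'w', 'S', 'l', 'd', 'E', '3'(digit)
Digits found: 1
Result: 1


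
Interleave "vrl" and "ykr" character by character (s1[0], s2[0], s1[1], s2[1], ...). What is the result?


String 1: 'vrl'
String 2: 'ykr'
Operation: alternate characters
Pairs: 'v'+'y', 'r'+'k', 'l'+'r'
Result: vyrklr


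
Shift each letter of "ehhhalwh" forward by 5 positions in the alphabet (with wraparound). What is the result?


Input: 'ehhhalwh', shift = 5
Operation: for each letter, (position + 5) mod 26
Mapping: 'e'(4+5=9)->'j', 'h'(7+5=12)->'m', 'h'(7+5=12)->'m', 'h'(7+5=12)->'m', 'a'(0+5=5)->'f', 'l'(11+5=16)->'q', 'w'(22+5=27, 27 mod 26=1)->'b', 'h'(7+5=12)->'m'
Result: jmmmfqbm


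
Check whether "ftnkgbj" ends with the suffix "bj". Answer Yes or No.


Input string: 'ftnkgbj'
Suffix to check: 'bj'
Last 2 characters of input: 'bj'
Match: True
Result: Yes


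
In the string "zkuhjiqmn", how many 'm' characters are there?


Input string: 'zkuhjiqmn'
Target character: 'm'
Scan each position: s[7]='m'
Matches found at indices: 7
Total: 1


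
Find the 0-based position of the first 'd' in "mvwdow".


Input string: 'mvwdow'
Target: 'd'
Scanning left to right: s[0]='m', s[1]='v', s[2]='w', s[3]='d'
First match at index: 3


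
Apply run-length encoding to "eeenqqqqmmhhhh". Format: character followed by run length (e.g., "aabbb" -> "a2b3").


Input: 'eeenqqqqmmhhhh'
Operation: identify consecutive runs
Runs: 'eee' -> e3, 'n' -> n1, 'qqqq' -> q4, 'mm' -> m2, 'hhhh' -> h4
Encoded: e3n1q4m2h4


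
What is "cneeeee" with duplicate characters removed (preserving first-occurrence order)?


Input: 'cneeeee'
Operation: keep first occurrence of each character
Scan: s[0]='c' new -> keep; s[1]='n' new -> keep; s[2]='e' new -> keep; s[3]='e' seen -> skip; s[4]='e' seen -> skip; s[5]='e' seen -> skip; s[6]='e' seen -> skip
Result: cne


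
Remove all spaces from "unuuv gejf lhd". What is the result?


Input string: 'unuuv gejf lhd'
Operation: remove all spaces
Words: 'unuuv', 'gejf', 'lhd'
Join without spaces: unuuvgejflhd


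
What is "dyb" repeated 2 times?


Input string: 'dyb'
Operation: repeat 2 times
Concatenation: 'dyb' + 'dyb'
Result: dybdyb


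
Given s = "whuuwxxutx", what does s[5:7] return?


Input string: 'whuuwxxutx'
Operation: slice [5:7]
Extract characters: s[5]='x', s[6]='x'
Result: xx


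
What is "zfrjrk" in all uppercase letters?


Input string: 'zfrjrk'
Operation: convert each letter to uppercase
Mapping: 'z'->'Z', 'f'->'F', 'r'->'R', 'j'->'J', 'r'->'R', 'k'->'K'
Result: ZFRJRK


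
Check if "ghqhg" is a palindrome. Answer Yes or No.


Input string: 'ghqhg'
Reversed: 'ghqhg'
Compare pairs: s[0]='g' vs s[4]='g' (match), s[1]='h' vs s[3]='h' (match)
Palindrome: Yes


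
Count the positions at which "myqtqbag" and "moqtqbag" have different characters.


String 1: 'myqtqbag'
String 2: 'moqtqbag'
Compare each position: pos 0: 'm'=='m', pos 1: 'y'!='o', pos 2: 'q'=='q', pos 3: 't'=='t', pos 4: 'q'=='q', pos 5: 'b'=='b', pos 6: 'a'=='a', pos 7: 'g'=='g'
Differing positions: 1
Hamming distance: 1


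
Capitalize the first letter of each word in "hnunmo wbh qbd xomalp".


Input string: 'hnunmo wbh qbd xomalp'
Operation: capitalize first letter of each word
Word transformations: 'hnunmo'->'Hnunmo', 'wbh'->'Wbh', 'qbd'->'Qbd', 'xomalp'->'Xomalp'
Result: Hnunmo Wbh Qbd Xomalp


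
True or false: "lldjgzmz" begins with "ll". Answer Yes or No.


Input string: 'lldjgzmz'
Prefix to check: 'll'
First 2 characters of input: 'll'
Match: True
Result: Yes


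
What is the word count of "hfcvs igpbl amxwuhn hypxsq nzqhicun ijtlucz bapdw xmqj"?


Input string: 'hfcvs igpbl amxwuhn hypxsq nzqhicun ijtlucz bapdw xmqj'
Operation: split by spaces
Words found: 'hfcvs', 'igpbl', 'amxwuhn', 'hypxsq', 'nzqhicun', 'ijtlucz', 'bapdw', 'xmqj'
Word count: 8


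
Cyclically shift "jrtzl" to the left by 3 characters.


Input: 'jrtzl', shift = 3
Operation: split at index 3 and swap parts
Front part s[0:3] = 'jrt'
Back part s[3:] = 'zl'
Rotated = back + front = 'zl' + 'jrt'
Result: zljrt


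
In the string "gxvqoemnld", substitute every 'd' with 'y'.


Input string: 'gxvqoemnld'
Operation: replace 'd' with 'y'
Positions of 'd': 9
After replacement: gxvqoemnly


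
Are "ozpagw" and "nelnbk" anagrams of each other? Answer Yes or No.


String 1: 'ozpagw' -> sorted: 'agopwz'
String 2: 'nelnbk' -> sorted: 'beklnn'
Compare sorted forms: 'agopwz' != 'beklnn'
Anagram: No


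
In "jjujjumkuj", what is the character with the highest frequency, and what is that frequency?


Input: 'jjujjumkuj'
Operation: tally each character
Counts: 'j':5, 'k':1, 'm':1, 'u':3
Maximum: 'j' appears 5 times


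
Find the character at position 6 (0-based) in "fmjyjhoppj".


Input string: 'fmjyjhoppj'
Operation: get character at index 6
Index mapping: s[0]='f', s[1]='m', s[2]='j', s[3]='y', s[4]='j', s[5]='h', s[6]='o'
Result: 'o'


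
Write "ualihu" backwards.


Input string: 'ualihu'
Operation: reverse character order
Original order: 'u' -> 'a' -> 'l' -> 'i' -> 'h' -> 'u'
Reversed order: 'u' -> 'h' -> 'i' -> 'l' -> 'a' -> 'u'
Result: uhilau


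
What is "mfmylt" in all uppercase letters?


Input string: 'mfmylt'
Operation: convert each letter to uppercase
Mapping: 'm'->'M', 'f'->'F', 'm'->'M', 'y'->'Y', 'l'->'L', 't'->'T'
Result: MFMYLT


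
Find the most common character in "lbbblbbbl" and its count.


Input: 'lbbblbbbl'
Operation: tally each character
Counts: 'b':6, 'l':3
Maximum: 'b' appears 6 times


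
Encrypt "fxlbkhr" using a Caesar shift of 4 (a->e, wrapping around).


Input: 'fxlbkhr', shift = 4
Operation: for each letter, (position + 4) mod 26
Mapping: 'f'(5+4=9)->'j', 'x'(23+4=27, 27 mod 26=1)->'b', 'l'(11+4=15)->'p', 'b'(1+4=5)->'f', 'k'(10+4=14)->'o', 'h'(7+4=11)->'l', 'r'(17+4=21)->'v'
Result: jbpfolv


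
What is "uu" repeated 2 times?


Input string: 'uu'
Operation: repeat 2 times
Concatenation: 'uu' + 'uu'
Result: uuuu


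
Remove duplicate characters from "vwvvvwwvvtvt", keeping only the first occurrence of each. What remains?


Input: 'vwvvvwwvvtvt'
Operation: keep first occurrence of each character
Scan: s[0]='v' new -> keep; s[1]='w' new -> keep; s[2]='v' seen -> skip; s[3]='v' seen -> skip; s[4]='v' seen -> skip; s[5]='w' seen -> skip; s[6]='w' seen -> skip; s[7]='v' seen -> skip; s[8]='v' seen -> skip; s[9]='t' new -> keep; s[10]='v' seen -> skip; s[11]='t' seen -> skip
Result: vwt


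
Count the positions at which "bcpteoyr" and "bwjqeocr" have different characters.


String 1: 'bcpteoyr'
String 2: 'bwjqeocr'
Compare each position: pos 0: 'b'=='b', pos 1: 'c'!='w', pos 2: 'p'!='j', pos 3: 't'!='q', pos 4: 'e'=='e', pos 5: 'o'=='o', pos 6: 'y'!='c', pos 7: 'r'=='r'
Differing positions: 4
Hamming distance: 4


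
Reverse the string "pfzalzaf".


Input string: 'pfzalzaf'
Operation: reverse character order
Original order: 'p' -> 'f' -> 'z' -> 'a' -> 'l' -> 'z' -> 'a' -> 'f'
Reversed order: 'f' -> 'a' -> 'z' -> 'l' -> 'a' -> 'z' -> 'f' -> 'p'
Result: fazlazfp


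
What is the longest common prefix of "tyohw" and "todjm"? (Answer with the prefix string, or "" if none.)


String 1: 'tyohw'
String 2: 'todjm'
Compare position by position:
pos 0: 't' vs 't' match
pos 1: 'y' vs 'o' differ -> stop
Longest common prefix: "t" (length 1)


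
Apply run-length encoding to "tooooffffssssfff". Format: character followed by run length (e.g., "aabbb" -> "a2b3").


Input: 'tooooffffssssfff'
Operation: identify consecutive runs
Runs: 't' -> t1, 'oooo' -> o4, 'ffff' -> f4, 'ssss' -> s4, 'fff' -> f3
Encoded: t1o4f4s4f3


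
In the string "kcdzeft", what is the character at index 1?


Input string: 'kcdzeft'
Operation: get character at index 1
Index mapping: s[0]='k', s[1]='c'
Result: 'c'


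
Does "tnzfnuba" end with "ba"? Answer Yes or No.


Input string: 'tnzfnuba'
Suffix to check: 'ba'
Last 2 characters of input: 'ba'
Match: True
Result: Yes


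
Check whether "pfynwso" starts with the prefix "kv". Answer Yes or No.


Input string: 'pfynwso'
Prefix to check: 'kv'
First 2 characters of input: 'pf'
Match: False
Result: No


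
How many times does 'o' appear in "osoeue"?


Input string: 'osoeue'
Target character: 'o'
Scan each position: s[0]='o', s[2]='o'
Matches found at indices: 0, 2
Total: 2


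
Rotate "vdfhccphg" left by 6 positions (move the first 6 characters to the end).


Input: 'vdfhccphg', shift = 6
Operation: split at index 6 and swap parts
Front part s[0:6] = 'vdfhcc'
Back part s[6:] = 'phg'
Rotated = back + front = 'phg' + 'vdfhcc'
Result: phgvdfhcc


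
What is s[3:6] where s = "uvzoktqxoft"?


Input string: 'uvzoktqxoft'
Operation: slice [3:6]
Extract characters: s[3]='o', s[4]='k', s[5]='t'
Result: okt


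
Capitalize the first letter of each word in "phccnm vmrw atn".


Input string: 'phccnm vmrw atn'
Operation: capitalize first letter of each word
Word transformations: 'phccnm'->'Phccnm', 'vmrw'->'Vmrw', 'atn'->'Atn'
Result: Phccnm Vmrw Atn


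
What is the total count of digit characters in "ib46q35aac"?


Input string: 'ib46q35aac'
Operation: count digit characters (0-9)
Scan: 'i', 'b', '4'(digit), '6'(digit), 'q', '3'(digit), '5'(digit), 'a', 'a', 'c'
Digits found: 4
Result: 4


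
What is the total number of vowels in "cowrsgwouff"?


Input string: 'cowrsgwouff'
Operation: count vowels (a, e, i, o, u)
Scan: s[0]='c', s[1]='o' (vowel), s[2]='w', s[3]='r', s[4]='s', s[5]='g', s[6]='w', s[7]='o' (vowel), s[8]='u' (vowel), s[9]='f', s[10]='f'
Vowels found: 3
Result: 3


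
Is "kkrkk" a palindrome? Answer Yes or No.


Input string: 'kkrkk'
Reversed: 'kkrkk'
Compare pairs: s[0]='k' vs s[4]='k' (match), s[1]='k' vs s[3]='k' (match)
Palindrome: Yes


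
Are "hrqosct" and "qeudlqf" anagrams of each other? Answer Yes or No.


String 1: 'hrqosct' -> sorted: 'choqrst'
String 2: 'qeudlqf' -> sorted: 'deflqqu'
Compare sorted forms: 'choqrst' != 'deflqqu'
Anagram: No


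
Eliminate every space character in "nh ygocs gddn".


Input string: 'nh ygocs gddn'
Operation: remove all spaces
Words: 'nh', 'ygocs', 'gddn'
Join without spaces: nhygocsgddn


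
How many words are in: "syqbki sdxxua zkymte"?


Input string: 'syqbki sdxxua zkymte'
Operation: split by spaces
Words found: 'syqbki', 'sdxxua', 'zkymte'
Word count: 3


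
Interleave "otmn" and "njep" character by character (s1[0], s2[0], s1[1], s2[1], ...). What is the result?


String 1: 'otmn'
String 2: 'njep'
Operation: alternate characters
Pairs: 'o'+'n', 't'+'j', 'm'+'e', 'n'+'p'
Result: ontjmenp


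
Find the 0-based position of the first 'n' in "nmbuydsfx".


Input string: 'nmbuydsfx'
Target: 'n'
Scanning left to right: s[0]='n'
First match at index: 0


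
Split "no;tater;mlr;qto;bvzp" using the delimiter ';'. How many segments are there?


Input string: 'no;tater;mlr;qto;bvzp'
Delimiter: ';'
Split result: 'no', 'tater', 'mlr', 'qto', 'bvzp'
Number of parts: 5


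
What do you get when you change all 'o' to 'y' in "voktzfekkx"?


Input string: 'voktzfekkx'
Operation: replace 'o' with 'y'
Positions of 'o': 1
After replacement: vyktzfekkx


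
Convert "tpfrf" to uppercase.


Input string: 'tpfrf'
Operation: convert each letter to uppercase
Mapping: 't'->'T', 'p'->'P', 'f'->'F', 'r'->'R', 'f'->'F'
Result: TPFRF


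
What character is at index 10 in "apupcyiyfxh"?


Input string: 'apupcyiyfxh'
Operation: get character at index 10
Index mapping: s[0]='a', s[1]='p', s[2]='u', s[3]='p', s[4]='c', s[5]='y', s[6]='i', s[7]='y', s[8]='f', s[9]='x', s[10]='h'
Result: 'h'


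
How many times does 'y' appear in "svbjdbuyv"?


Input string: 'svbjdbuyv'
Target character: 'y'
Scan each position: s[7]='y'
Matches found at indices: 7
Total: 1


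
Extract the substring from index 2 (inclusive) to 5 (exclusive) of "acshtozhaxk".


Input string: 'acshtozhaxk'
Operation: slice [2:5]
Extract characters: s[2]='s', s[3]='h', s[4]='t'
Result: sht


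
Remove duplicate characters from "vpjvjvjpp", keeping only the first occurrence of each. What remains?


Input: 'vpjvjvjpp'
Operation: keep first occurrence of each character
Scan: s[0]='v' new -> keep; s[1]='p' new -> keep; s[2]='j' new -> keep; s[3]='v' seen -> skip; s[4]='j' seen -> skip; s[5]='v' seen -> skip; s[6]='j' seen -> skip; s[7]='p' seen -> skip; s[8]='p' seen -> skip
Result: vpj


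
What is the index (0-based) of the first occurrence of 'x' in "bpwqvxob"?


Input string: 'bpwqvxob'
Target: 'x'
Scanning left to right: s[0]='b', s[1]='p', s[2]='w', s[3]='q', s[4]='v', s[5]='x'
First match at index: 5


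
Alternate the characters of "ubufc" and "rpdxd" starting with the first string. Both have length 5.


String 1: 'ubufc'
String 2: 'rpdxd'
Operation: alternate characters
Pairs: 'u'+'r', 'b'+'p', 'u'+'d', 'f'+'x', 'c'+'d'
Result: urbpudfxcd


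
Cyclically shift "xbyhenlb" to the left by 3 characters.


Input: 'xbyhenlb', shift = 3
Operation: split at index 3 and swap parts
Front part s[0:3] = 'xby'
Back part s[3:] = 'henlb'
Rotated = back + front = 'henlb' + 'xby'
Result: henlbxby


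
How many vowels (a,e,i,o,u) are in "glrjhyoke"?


Input string: 'glrjhyoke'
Operation: count vowels (a, e, i, o, u)
Scan: s[0]='g', s[1]='l', s[2]='r', s[3]='j', s[4]='h', s[5]='y', s[6]='o' (vowel), s[7]='k', s[8]='e' (vowel)
Vowels found: 2
Result: 2


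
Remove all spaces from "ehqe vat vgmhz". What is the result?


Input string: 'ehqe vat vgmhz'
Operation: remove all spaces
Words: 'ehqe', 'vat', 'vgmhz'
Join without spaces: ehqevatvgmhz


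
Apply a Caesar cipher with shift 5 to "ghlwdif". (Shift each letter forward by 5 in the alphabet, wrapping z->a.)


Input: 'ghlwdif', shift = 5
Operation: for each letter, (position + 5) mod 26
Mapping: 'g'(6+5=11)->'l', 'h'(7+5=12)->'m', 'l'(11+5=16)->'q', 'w'(22+5=27, 27 mod 26=1)->'b', 'd'(3+5=8)->'i', 'i'(8+5=13)->'n', 'f'(5+5=10)->'k'
Result: lmqbink


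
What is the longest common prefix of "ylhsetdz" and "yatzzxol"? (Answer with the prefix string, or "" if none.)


String 1: 'ylhsetdz'
String 2: 'yatzzxol'
Compare position by position:
pos 0: 'y' vs 'y' match
pos 1: 'l' vs 'a' differ -> stop
Longest common prefix: "y" (length 1)


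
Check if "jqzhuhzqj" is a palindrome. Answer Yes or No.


Input string: 'jqzhuhzqj'
Reversed: 'jqzhuhzqj'
Compare pairs: s[0]='j' vs s[8]='j' (match), s[1]='q' vs s[7]='q' (match), s[2]='z' vs s[6]='z' (match), s[3]='h' vs s[5]='h' (match)
Palindrome: Yes


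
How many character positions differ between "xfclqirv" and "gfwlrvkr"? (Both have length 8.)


String 1: 'xfclqirv'
String 2: 'gfwlrvkr'
Compare each position: pos 0: 'x'!='g', pos 1: 'f'=='f', pos 2: 'c'!='w', pos 3: 'l'=='l', pos 4: 'q'!='r', pos 5: 'i'!='v', pos 6: 'r'!='k', pos 7: 'v'!='r'
Differing positions: 6
Hamming distance: 6


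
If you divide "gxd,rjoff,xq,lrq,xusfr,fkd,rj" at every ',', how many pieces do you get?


Input string: 'gxd,rjoff,xq,lrq,xusfr,fkd,rj'
Delimiter: ','
Split result: 'gxd', 'rjoff', 'xq', 'lrq', 'xusfr', 'fkd', 'rj'
Number of parts: 7


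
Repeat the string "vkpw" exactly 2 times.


Input string: 'vkpw'
Operation: repeat 2 times
Concatenation: 'vkpw' + 'vkpw'
Result: vkpwvkpw


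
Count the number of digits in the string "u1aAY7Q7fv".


Input string: 'u1aAY7Q7fv'
Operation: count digit characters (0-9)
Scan: 'u', '1'(digit), 'a', 'A', 'Y', '7'(digit), 'Q', '7'(digit), 'f', 'v'
Digits found: 3
Result: 3


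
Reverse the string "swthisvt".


Input string: 'swthisvt'
Operation: reverse character order
Original order: 's' -> 'w' -> 't' -> 'h' -> 'i' -> 's' -> 'v' -> 't'
Reversed order: 't' -> 'v' -> 's' -> 'i' -> 'h' -> 't' -> 'w' -> 's'
Result: tvsihtws


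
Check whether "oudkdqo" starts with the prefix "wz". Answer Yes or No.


Input string: 'oudkdqo'
Prefix to check: 'wz'
First 2 characters of input: 'ou'
Match: False
Result: No


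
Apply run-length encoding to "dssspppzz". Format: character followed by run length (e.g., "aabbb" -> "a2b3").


Input: 'dssspppzz'
Operation: identify consecutive runs
Runs: 'd' -> d1, 'sss' -> s3, 'ppp' -> p3, 'zz' -> z2
Encoded: d1s3p3z2


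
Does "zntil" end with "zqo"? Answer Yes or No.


Input string: 'zntil'
Suffix to check: 'zqo'
Last 3 characters of input: 'til'
Match: False
Result: No


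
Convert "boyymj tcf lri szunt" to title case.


Input string: 'boyymj tcf lri szunt'
Operation: capitalize first letter of each word
Word transformations: 'boyymj'->'Boyymj', 'tcf'->'Tcf', 'lri'->'Lri', 'szunt'->'Szunt'
Result: Boyymj Tcf Lri Szunt


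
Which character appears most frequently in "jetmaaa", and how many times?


Input: 'jetmaaa'
Operation: tally each character
Counts: 'a':3, 'e':1, 'j':1, 'm':1, 't':1
Maximum: 'a' appears 3 times


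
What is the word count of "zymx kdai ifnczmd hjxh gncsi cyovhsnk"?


Input string: 'zymx kdai ifnczmd hjxh gncsi cyovhsnk'
Operation: split by spaces
Words found: 'zymx', 'kdai', 'ifnczmd', 'hjxh', 'gncsi', 'cyovhsnk'
Word count: 6


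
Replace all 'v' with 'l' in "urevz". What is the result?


Input string: 'urevz'
Operation: replace 'v' with 'l'
Positions of 'v': 3
After replacement: urelz


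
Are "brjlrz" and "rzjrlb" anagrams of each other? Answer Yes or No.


String 1: 'brjlrz' -> sorted: 'bjlrrz'
String 2: 'rzjrlb' -> sorted: 'bjlrrz'
Compare sorted forms: 'bjlrrz' == 'bjlrrz'
Anagram: Yes


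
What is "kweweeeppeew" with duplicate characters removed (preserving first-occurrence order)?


Input: 'kweweeeppeew'
Operation: keep first occurrence of each character
Scan: s[0]='k' new -> keep; s[1]='w' new -> keep; s[2]='e' new -> keep; s[3]='w' seen -> skip; s[4]='e' seen -> skip; s[5]='e' seen -> skip; s[6]='e' seen -> skip; s[7]='p' new -> keep; s[8]='p' seen -> skip; s[9]='e' seen -> skip; s[10]='e' seen -> skip; s[11]='w' seen -> skip
Result: kwep


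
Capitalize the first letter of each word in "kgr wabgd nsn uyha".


Input string: 'kgr wabgd nsn uyha'
Operation: capitalize first letter of each word
Word transformations: 'kgr'->'Kgr', 'wabgd'->'Wabgd', 'nsn'->'Nsn', 'uyha'->'Uyha'
Result: Kgr Wabgd Nsn Uyha


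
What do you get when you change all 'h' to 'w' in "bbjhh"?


Input string: 'bbjhh'
Operation: replace 'h' with 'w'
Positions of 'h': 3, 4
After replacement: bbjww


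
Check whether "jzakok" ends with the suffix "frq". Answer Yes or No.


Input string: 'jzakok'
Suffix to check: 'frq'
Last 3 characters of input: 'kok'
Match: False
Result: No


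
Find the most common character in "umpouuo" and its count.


Input: 'umpouuo'
Operation: tally each character
Counts: 'm':1, 'o':2, 'p':1, 'u':3
Maximum: 'u' appears 3 times


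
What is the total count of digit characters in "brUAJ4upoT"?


Input string: 'brUAJ4upoT'
Operation: count digit characters (0-9)
Scan: 'b', 'r', 'U', 'A', 'J', '4'(digit), 'u', 'p', 'o', 'T'
Digits found: 1
Result: 1


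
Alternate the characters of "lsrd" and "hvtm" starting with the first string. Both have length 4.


String 1: 'lsrd'
String 2: 'hvtm'
Operation: alternate characters
Pairs: 'l'+'h', 's'+'v', 'r'+'t', 'd'+'m'
Result: lhsvrtdm


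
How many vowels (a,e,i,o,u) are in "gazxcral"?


Input string: 'gazxcral'
Operation: count vowels (a, e, i, o, u)
Scan: s[0]='g', s[1]='a' (vowel), s[2]='z', s[3]='x', s[4]='c', s[5]='r', s[6]='a' (vowel), s[7]='l'
Vowels found: 2
Result: 2


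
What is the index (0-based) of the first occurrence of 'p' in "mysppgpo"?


Input string: 'mysppgpo'
Target: 'p'
Scanning left to right: s[0]='m', s[1]='y', s[2]='s', s[3]='p'
First match at index: 3


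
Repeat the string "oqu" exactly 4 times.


Input string: 'oqu'
Operation: repeat 4 times
Concatenation: 'oqu' + 'oqu' + 'oqu' + 'oqu'
Result: oquoquoquoqu


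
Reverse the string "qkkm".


Input string: 'qkkm'
Operation: reverse character order
Original order: 'q' -> 'k' -> 'k' -> 'm'
Reversed order: 'm' -> 'k' -> 'k' -> 'q'
Result: mkkq


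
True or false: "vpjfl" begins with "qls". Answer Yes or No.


Input string: 'vpjfl'
Prefix to check: 'qls'
First 3 characters of input: 'vpj'
Match: False
Result: No


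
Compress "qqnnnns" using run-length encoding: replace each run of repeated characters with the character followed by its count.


Input: 'qqnnnns'
Operation: identify consecutive runs
Runs: 'qq' -> q2, 'nnnn' -> n4, 's' -> s1
Encoded: q2n4s1


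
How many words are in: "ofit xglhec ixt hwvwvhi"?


Input string: 'ofit xglhec ixt hwvwvhi'
Operation: split by spaces
Words found: 'ofit', 'xglhec', 'ixt', 'hwvwvhi'
Word count: 4


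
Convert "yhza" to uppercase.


Input string: 'yhza'
Operation: convert each letter to uppercase
Mapping: 'y'->'Y', 'h'->'H', 'z'->'Z', 'a'->'A'
Result: YHZA


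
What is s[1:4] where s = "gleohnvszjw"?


Input string: 'gleohnvszjw'
Operation: slice [1:4]
Extract characters: s[1]='l', s[2]='e', s[3]='o'
Result: leo


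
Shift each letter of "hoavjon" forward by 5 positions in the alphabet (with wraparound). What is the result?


Input: 'hoavjon', shift = 5
Operation: for each letter, (position + 5) mod 26
Mapping: 'h'(7+5=12)->'m', 'o'(14+5=19)->'t', 'a'(0+5=5)->'f', 'v'(21+5=26, 26 mod 26=0)->'a', 'j'(9+5=14)->'o', 'o'(14+5=19)->'t', 'n'(13+5=18)->'s'
Result: mtfaots


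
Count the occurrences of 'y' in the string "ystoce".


Input string: 'ystoce'
Target character: 'y'
Scan each position: s[0]='y'
Matches found at indices: 0
Total: 1


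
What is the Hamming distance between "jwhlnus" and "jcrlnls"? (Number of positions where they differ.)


String 1: 'jwhlnus'
String 2: 'jcrlnls'
Compare each position: pos 0: 'j'=='j', pos 1: 'w'!='c', pos 2: 'h'!='r', pos 3: 'l'=='l', pos 4: 'n'=='n', pos 5: 'u'!='l', pos 6: 's'=='s'
Differing positions: 3
Hamming distance: 3


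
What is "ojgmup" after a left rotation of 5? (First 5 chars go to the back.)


Input: 'ojgmup', shift = 5
Operation: split at index 5 and swap parts
Front part s[0:5] = 'ojgmu'
Back part s[5:] = 'p'
Rotated = back + front = 'p' + 'ojgmu'
Result: pojgmu


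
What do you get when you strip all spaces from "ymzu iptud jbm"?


Input string: 'ymzu iptud jbm'
Operation: remove all spaces
Words: 'ymzu', 'iptud', 'jbm'
Join without spaces: ymzuiptudjbm


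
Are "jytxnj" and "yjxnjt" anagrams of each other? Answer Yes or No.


String 1: 'jytxnj' -> sorted: 'jjntxy'
String 2: 'yjxnjt' -> sorted: 'jjntxy'
Compare sorted forms: 'jjntxy' == 'jjntxy'
Anagram: Yes


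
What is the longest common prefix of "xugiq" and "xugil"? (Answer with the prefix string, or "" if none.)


String 1: 'xugiq'
String 2: 'xugil'
Compare position by position:
pos 0: 'x' vs 'x' match
pos 1: 'u' vs 'u' match
pos 2: 'g' vs 'g' match
pos 3: 'i' vs 'i' match
pos 4: 'q' vs 'l' differ -> stop
Longest common prefix: "xugi" (length 4)


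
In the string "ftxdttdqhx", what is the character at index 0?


Input string: 'ftxdttdqhx'
Operation: get character at index 0
Index mapping: s[0]='f'
Result: 'f'


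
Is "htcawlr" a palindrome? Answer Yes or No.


Input string: 'htcawlr'
Reversed: 'rlwacth'
Compare pairs: s[0]='h' vs s[6]='r' (mismatch), s[1]='t' vs s[5]='l' (mismatch), s[2]='c' vs s[4]='w' (mismatch)
Palindrome: No


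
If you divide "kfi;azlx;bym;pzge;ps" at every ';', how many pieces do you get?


Input string: 'kfi;azlx;bym;pzge;ps'
Delimiter: ';'
Split result: 'kfi', 'azlx', 'bym', 'pzge', 'ps'
Number of parts: 5


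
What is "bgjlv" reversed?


Input string: 'bgjlv'
Operation: reverse character order
Original order: 'b' -> 'g' -> 'j' -> 'l' -> 'v'
Reversed order: 'v' -> 'l' -> 'j' -> 'g' -> 'b'
Result: vljgb


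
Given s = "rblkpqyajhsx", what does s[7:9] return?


Input string: 'rblkpqyajhsx'
Operation: slice [7:9]
Extract characters: s[7]='a', s[8]='j'
Result: aj


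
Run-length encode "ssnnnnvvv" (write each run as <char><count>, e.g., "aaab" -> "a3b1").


Input: 'ssnnnnvvv'
Operation: identify consecutive runs
Runs: 'ss' -> s2, 'nnnn' -> n4, 'vvv' -> v3
Encoded: s2n4v3


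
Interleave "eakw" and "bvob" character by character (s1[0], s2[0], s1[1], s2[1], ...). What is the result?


String 1: 'eakw'
String 2: 'bvob'
Operation: alternate characters
Pairs: 'e'+'b', 'a'+'v', 'k'+'o', 'w'+'b'
Result: ebavkowb


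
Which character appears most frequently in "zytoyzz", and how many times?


Input: 'zytoyzz'
Operation: tally each character
Counts: 'o':1, 't':1, 'y':2, 'z':3
Maximum: 'z' appears 3 times


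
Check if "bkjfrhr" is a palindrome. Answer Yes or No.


Input string: 'bkjfrhr'
Reversed: 'rhrfjkb'
Compare pairs: s[0]='b' vs s[6]='r' (mismatch), s[1]='k' vs s[5]='h' (mismatch), s[2]='j' vs s[4]='r' (mismatch)
Palindrome: No


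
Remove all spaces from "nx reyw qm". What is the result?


Input string: 'nx reyw qm'
Operation: remove all spaces
Words: 'nx', 'reyw', 'qm'
Join without spaces: nxreywqm


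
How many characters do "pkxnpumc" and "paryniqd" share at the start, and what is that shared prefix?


String 1: 'pkxnpumc'
String 2: 'paryniqd'
Compare position by position:
pos 0: 'p' vs 'p' match
pos 1: 'k' vs 'a' differ -> stop
Longest common prefix: "p" (length 1)


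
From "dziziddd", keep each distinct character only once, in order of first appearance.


Input: 'dziziddd'
Operation: keep first occurrence of each character
Scan: s[0]='d' new -> keep; s[1]='z' new -> keep; s[2]='i' new -> keep; s[3]='z' seen -> skip; s[4]='i' seen -> skip; s[5]='d' seen -> skip; s[6]='d' seen -> skip; s[7]='d' seen -> skip
Result: dzi


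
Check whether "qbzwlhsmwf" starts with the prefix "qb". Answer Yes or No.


Input string: 'qbzwlhsmwf'
Prefix to check: 'qb'
First 2 characters of input: 'qb'
Match: True
Result: Yes


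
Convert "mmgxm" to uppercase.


Input string: 'mmgxm'
Operation: convert each letter to uppercase
Mapping: 'm'->'M', 'm'->'M', 'g'->'G', 'x'->'X', 'm'->'M'
Result: MMGXM


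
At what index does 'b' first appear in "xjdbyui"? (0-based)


Input string: 'xjdbyui'
Target: 'b'
Scanning left to right: s[0]='x', s[1]='j', s[2]='d', s[3]='b'
First match at index: 3


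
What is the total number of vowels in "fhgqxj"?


Input string: 'fhgqxj'
Operation: count vowels (a, e, i, o, u)
Scan: s[0]='f', s[1]='h', s[2]='g', s[3]='q', s[4]='x', s[5]='j'
Vowels found: 0
Result: 0


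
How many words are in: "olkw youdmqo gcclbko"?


Input string: 'olkw youdmqo gcclbko'
Operation: split by spaces
Words found: 'olkw', 'youdmqo', 'gcclbko'
Word count: 3


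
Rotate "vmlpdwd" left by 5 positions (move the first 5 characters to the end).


Input: 'vmlpdwd', shift = 5
Operation: split at index 5 and swap parts
Front part s[0:5] = 'vmlpd'
Back part s[5:] = 'wd'
Rotated = back + front = 'wd' + 'vmlpd'
Result: wdvmlpd


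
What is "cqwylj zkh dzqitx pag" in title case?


Input string: 'cqwylj zkh dzqitx pag'
Operation: capitalize first letter of each word
Word transformations: 'cqwylj'->'Cqwylj', 'zkh'->'Zkh', 'dzqitx'->'Dzqitx', 'pag'->'Pag'
Result: Cqwylj Zkh Dzqitx Pag


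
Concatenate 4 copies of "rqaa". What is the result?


Input string: 'rqaa'
Operation: repeat 4 times
Concatenation: 'rqaa' + 'rqaa' + 'rqaa' + 'rqaa'
Result: rqaarqaarqaarqaa


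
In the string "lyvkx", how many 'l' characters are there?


Input string: 'lyvkx'
Target character: 'l'
Scan each position: s[0]='l'
Matches found at indices: 0
Total: 1


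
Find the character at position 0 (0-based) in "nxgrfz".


Input string: 'nxgrfz'
Operation: get character at index 0
Index mapping: s[0]='n'
Result: 'n'


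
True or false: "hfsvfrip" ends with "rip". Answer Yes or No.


Input string: 'hfsvfrip'
Suffix to check: 'rip'
Last 3 characters of input: 'rip'
Match: True
Result: Yes


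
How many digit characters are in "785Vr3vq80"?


Input string: '785Vr3vq80'
Operation: count digit characters (0-9)
Scan: '7'(digit), '8'(digit), '5'(digit), 'V', 'r', '3'(digit), 'v', 'q', '8'(digit), '0'(digit)
Digits found: 6
Result: 6


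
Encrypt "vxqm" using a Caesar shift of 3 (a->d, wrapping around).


Input: 'vxqm', shift = 3
Operation: for each letter, (position + 3) mod 26
Mapping: 'v'(21+3=24)->'y', 'x'(23+3=26, 26 mod 26=0)->'a', 'q'(16+3=19)->'t', 'm'(12+3=15)->'p'
Result: yatp


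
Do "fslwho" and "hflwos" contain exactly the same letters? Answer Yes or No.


String 1: 'fslwho' -> sorted: 'fhlosw'
String 2: 'hflwos' -> sorted: 'fhlosw'
Compare sorted forms: 'fhlosw' == 'fhlosw'
Anagram: Yes


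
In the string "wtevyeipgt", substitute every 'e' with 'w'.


Input string: 'wtevyeipgt'
Operation: replace 'e' with 'w'
Positions of 'e': 2, 5
After replacement: wtwvywipgt


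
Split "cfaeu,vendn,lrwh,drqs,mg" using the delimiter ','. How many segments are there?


Input string: 'cfaeu,vendn,lrwh,drqs,mg'
Delimiter: ','
Split result: 'cfaeu', 'vendn', 'lrwh', 'drqs', 'mg'
Number of parts: 5


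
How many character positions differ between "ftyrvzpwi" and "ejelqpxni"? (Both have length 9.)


String 1: 'ftyrvzpwi'
String 2: 'ejelqpxni'
Compare each position: pos 0: 'f'!='e', pos 1: 't'!='j', pos 2: 'y'!='e', pos 3: 'r'!='l', pos 4: 'v'!='q', pos 5: 'z'!='p', pos 6: 'p'!='x', pos 7: 'w'!='n', pos 8: 'i'=='i'
Differing positions: 8
Hamming distance: 8


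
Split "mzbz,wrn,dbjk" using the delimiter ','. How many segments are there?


Input string: 'mzbz,wrn,dbjk'
Delimiter: ','
Split result: 'mzbz', 'wrn', 'dbjk'
Number of parts: 3


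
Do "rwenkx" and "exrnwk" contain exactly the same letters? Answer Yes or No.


String 1: 'rwenkx' -> sorted: 'eknrwx'
String 2: 'exrnwk' -> sorted: 'eknrwx'
Compare sorted forms: 'eknrwx' == 'eknrwx'
Anagram: Yes


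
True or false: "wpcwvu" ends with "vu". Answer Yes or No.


Input string: 'wpcwvu'
Suffix to check: 'vu'
Last 2 characters of input: 'vu'
Match: True
Result: Yes


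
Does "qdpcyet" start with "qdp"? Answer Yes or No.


Input string: 'qdpcyet'
Prefix to check: 'qdp'
First 3 characters of input: 'qdp'
Match: True
Result: Yes


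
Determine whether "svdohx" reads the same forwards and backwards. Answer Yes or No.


Input string: 'svdohx'
Reversed: 'xhodvs'
Compare pairs: s[0]='s' vs s[5]='x' (mismatch), s[1]='v' vs s[4]='h' (mismatch), s[2]='d' vs s[3]='o' (mismatch)
Palindrome: No


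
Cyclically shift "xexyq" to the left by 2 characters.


Input: 'xexyq', shift = 2
Operation: split at index 2 and swap parts
Front part s[0:2] = 'xe'
Back part s[2:] = 'xyq'
Rotated = back + front = 'xyq' + 'xe'
Result: xyqxe


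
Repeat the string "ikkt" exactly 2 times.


Input string: 'ikkt'
Operation: repeat 2 times
Concatenation: 'ikkt' + 'ikkt'
Result: ikktikkt


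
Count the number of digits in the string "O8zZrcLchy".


Input string: 'O8zZrcLchy'
Operation: count digit characters (0-9)
Scan: 'O', '8'(digit), 'z', 'Z', 'r', 'c', 'L', 'c', 'h', 'y'
Digits found: 1
Result: 1


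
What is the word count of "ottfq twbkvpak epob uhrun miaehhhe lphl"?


Input string: 'ottfq twbkvpak epob uhrun miaehhhe lphl'
Operation: split by spaces
Words found: 'ottfq', 'twbkvpak', 'epob', 'uhrun', 'miaehhhe', 'lphl'
Word count: 6


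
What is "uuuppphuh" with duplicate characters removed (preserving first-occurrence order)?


Input: 'uuuppphuh'
Operation: keep first occurrence of each character
Scan: s[0]='u' new -> keep; s[1]='u' seen -> skip; s[2]='u' seen -> skip; s[3]='p' new -> keep; s[4]='p' seen -> skip; s[5]='p' seen -> skip; s[6]='h' new -> keep; s[7]='u' seen -> skip; s[8]='h' seen -> skip
Result: uph


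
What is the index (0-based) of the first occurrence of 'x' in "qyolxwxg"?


Input string: 'qyolxwxg'
Target: 'x'
Scanning left to right: s[0]='q', s[1]='y', s[2]='o', s[3]='l', s[4]='x'
First match at index: 4


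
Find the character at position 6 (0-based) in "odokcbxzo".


Input string: 'odokcbxzo'
Operation: get character at index 6
Index mapping: s[0]='o', s[1]='d', s[2]='o', s[3]='k', s[4]='c', s[5]='b', s[6]='x'
Result: 'x'


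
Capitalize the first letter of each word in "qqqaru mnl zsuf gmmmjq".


Input string: 'qqqaru mnl zsuf gmmmjq'
Operation: capitalize first letter of each word
Word transformations: 'qqqaru'->'Qqqaru', 'mnl'->'Mnl', 'zsuf'->'Zsuf', 'gmmmjq'->'Gmmmjq'
Result: Qqqaru Mnl Zsuf Gmmmjq


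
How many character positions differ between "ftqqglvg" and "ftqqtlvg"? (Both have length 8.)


String 1: 'ftqqglvg'
String 2: 'ftqqtlvg'
Compare each position: pos 0: 'f'=='f', pos 1: 't'=='t', pos 2: 'q'=='q', pos 3: 'q'=='q', pos 4: 'g'!='t', pos 5: 'l'=='l', pos 6: 'v'=='v', pos 7: 'g'=='g'
Differing positions: 1
Hamming distance: 1


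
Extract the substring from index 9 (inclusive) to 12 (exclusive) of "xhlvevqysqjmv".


Input string: 'xhlvevqysqjmv'
Operation: slice [9:12]
Extract characters: s[9]='q', s[10]='j', s[11]='m'
Result: qjm
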